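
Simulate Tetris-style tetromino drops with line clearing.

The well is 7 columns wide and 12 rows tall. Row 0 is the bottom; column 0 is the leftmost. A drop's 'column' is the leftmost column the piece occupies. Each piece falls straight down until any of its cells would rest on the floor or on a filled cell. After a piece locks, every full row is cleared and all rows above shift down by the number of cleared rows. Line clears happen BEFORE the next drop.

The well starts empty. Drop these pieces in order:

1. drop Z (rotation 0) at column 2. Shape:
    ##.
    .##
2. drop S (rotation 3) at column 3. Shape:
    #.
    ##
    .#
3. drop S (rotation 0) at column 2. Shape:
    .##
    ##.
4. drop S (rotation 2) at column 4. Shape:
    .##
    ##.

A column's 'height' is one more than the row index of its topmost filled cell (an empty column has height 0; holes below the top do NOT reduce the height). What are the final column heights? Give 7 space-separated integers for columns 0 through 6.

Answer: 0 0 5 6 7 8 8

Derivation:
Drop 1: Z rot0 at col 2 lands with bottom-row=0; cleared 0 line(s) (total 0); column heights now [0 0 2 2 1 0 0], max=2
Drop 2: S rot3 at col 3 lands with bottom-row=1; cleared 0 line(s) (total 0); column heights now [0 0 2 4 3 0 0], max=4
Drop 3: S rot0 at col 2 lands with bottom-row=4; cleared 0 line(s) (total 0); column heights now [0 0 5 6 6 0 0], max=6
Drop 4: S rot2 at col 4 lands with bottom-row=6; cleared 0 line(s) (total 0); column heights now [0 0 5 6 7 8 8], max=8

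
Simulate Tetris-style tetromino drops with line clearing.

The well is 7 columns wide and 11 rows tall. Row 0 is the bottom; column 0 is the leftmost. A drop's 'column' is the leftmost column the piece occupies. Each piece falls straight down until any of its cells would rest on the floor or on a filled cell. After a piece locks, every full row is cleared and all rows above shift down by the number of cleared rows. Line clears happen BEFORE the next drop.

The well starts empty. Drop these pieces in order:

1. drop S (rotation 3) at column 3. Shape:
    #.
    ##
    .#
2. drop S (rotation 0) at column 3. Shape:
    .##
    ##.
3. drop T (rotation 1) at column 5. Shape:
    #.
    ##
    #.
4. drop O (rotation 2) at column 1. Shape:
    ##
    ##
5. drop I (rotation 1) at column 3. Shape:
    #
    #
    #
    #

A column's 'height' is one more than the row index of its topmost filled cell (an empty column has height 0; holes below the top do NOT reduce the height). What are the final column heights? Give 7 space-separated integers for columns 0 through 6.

Answer: 0 2 2 8 5 8 7

Derivation:
Drop 1: S rot3 at col 3 lands with bottom-row=0; cleared 0 line(s) (total 0); column heights now [0 0 0 3 2 0 0], max=3
Drop 2: S rot0 at col 3 lands with bottom-row=3; cleared 0 line(s) (total 0); column heights now [0 0 0 4 5 5 0], max=5
Drop 3: T rot1 at col 5 lands with bottom-row=5; cleared 0 line(s) (total 0); column heights now [0 0 0 4 5 8 7], max=8
Drop 4: O rot2 at col 1 lands with bottom-row=0; cleared 0 line(s) (total 0); column heights now [0 2 2 4 5 8 7], max=8
Drop 5: I rot1 at col 3 lands with bottom-row=4; cleared 0 line(s) (total 0); column heights now [0 2 2 8 5 8 7], max=8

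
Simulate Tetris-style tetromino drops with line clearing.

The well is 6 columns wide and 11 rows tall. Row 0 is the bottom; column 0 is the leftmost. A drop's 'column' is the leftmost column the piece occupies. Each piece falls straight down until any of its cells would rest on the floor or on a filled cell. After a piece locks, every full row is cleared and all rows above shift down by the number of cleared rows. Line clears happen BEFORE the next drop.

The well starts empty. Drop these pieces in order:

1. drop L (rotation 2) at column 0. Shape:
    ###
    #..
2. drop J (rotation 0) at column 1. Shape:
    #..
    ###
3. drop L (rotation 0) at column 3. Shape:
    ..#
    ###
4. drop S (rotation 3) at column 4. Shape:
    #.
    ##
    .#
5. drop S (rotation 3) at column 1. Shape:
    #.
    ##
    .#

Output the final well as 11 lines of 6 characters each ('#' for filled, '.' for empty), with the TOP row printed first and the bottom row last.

Drop 1: L rot2 at col 0 lands with bottom-row=0; cleared 0 line(s) (total 0); column heights now [2 2 2 0 0 0], max=2
Drop 2: J rot0 at col 1 lands with bottom-row=2; cleared 0 line(s) (total 0); column heights now [2 4 3 3 0 0], max=4
Drop 3: L rot0 at col 3 lands with bottom-row=3; cleared 0 line(s) (total 0); column heights now [2 4 3 4 4 5], max=5
Drop 4: S rot3 at col 4 lands with bottom-row=5; cleared 0 line(s) (total 0); column heights now [2 4 3 4 8 7], max=8
Drop 5: S rot3 at col 1 lands with bottom-row=3; cleared 0 line(s) (total 0); column heights now [2 6 5 4 8 7], max=8

Answer: ......
......
......
....#.
....##
.#...#
.##..#
.#####
.###..
###...
#.....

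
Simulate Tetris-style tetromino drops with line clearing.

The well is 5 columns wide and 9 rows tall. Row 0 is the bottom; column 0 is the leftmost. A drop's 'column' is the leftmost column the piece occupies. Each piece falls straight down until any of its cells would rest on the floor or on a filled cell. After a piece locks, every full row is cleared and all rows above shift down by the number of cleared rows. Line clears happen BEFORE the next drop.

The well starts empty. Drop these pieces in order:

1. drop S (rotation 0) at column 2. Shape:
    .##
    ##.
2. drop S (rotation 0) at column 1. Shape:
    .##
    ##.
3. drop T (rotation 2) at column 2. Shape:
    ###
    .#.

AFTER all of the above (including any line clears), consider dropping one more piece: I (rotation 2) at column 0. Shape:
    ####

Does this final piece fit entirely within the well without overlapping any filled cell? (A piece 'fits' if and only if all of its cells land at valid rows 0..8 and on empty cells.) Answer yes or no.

Drop 1: S rot0 at col 2 lands with bottom-row=0; cleared 0 line(s) (total 0); column heights now [0 0 1 2 2], max=2
Drop 2: S rot0 at col 1 lands with bottom-row=1; cleared 0 line(s) (total 0); column heights now [0 2 3 3 2], max=3
Drop 3: T rot2 at col 2 lands with bottom-row=3; cleared 0 line(s) (total 0); column heights now [0 2 5 5 5], max=5
Test piece I rot2 at col 0 (width 4): heights before test = [0 2 5 5 5]; fits = True

Answer: yes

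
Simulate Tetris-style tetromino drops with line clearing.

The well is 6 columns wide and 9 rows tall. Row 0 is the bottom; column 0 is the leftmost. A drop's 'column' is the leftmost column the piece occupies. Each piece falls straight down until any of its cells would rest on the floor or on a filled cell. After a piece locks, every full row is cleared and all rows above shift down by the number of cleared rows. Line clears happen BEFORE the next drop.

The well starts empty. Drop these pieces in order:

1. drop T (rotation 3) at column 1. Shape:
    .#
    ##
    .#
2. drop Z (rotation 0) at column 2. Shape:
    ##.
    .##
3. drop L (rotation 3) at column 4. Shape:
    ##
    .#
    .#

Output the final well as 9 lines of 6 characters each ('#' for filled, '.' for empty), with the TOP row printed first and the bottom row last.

Drop 1: T rot3 at col 1 lands with bottom-row=0; cleared 0 line(s) (total 0); column heights now [0 2 3 0 0 0], max=3
Drop 2: Z rot0 at col 2 lands with bottom-row=2; cleared 0 line(s) (total 0); column heights now [0 2 4 4 3 0], max=4
Drop 3: L rot3 at col 4 lands with bottom-row=1; cleared 0 line(s) (total 0); column heights now [0 2 4 4 4 4], max=4

Answer: ......
......
......
......
......
..####
..####
.##..#
..#...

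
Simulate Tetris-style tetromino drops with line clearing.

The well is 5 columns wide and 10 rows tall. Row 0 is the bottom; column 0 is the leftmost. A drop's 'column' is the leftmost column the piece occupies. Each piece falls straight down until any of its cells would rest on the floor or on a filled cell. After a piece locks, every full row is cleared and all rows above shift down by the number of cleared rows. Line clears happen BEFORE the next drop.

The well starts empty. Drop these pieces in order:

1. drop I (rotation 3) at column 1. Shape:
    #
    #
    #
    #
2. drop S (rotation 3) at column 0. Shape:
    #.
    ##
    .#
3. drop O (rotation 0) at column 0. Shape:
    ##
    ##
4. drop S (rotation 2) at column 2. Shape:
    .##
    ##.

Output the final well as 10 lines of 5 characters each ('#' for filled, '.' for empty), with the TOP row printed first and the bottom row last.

Answer: .....
##...
##...
#....
##...
.#...
.#...
.#...
.#.##
.###.

Derivation:
Drop 1: I rot3 at col 1 lands with bottom-row=0; cleared 0 line(s) (total 0); column heights now [0 4 0 0 0], max=4
Drop 2: S rot3 at col 0 lands with bottom-row=4; cleared 0 line(s) (total 0); column heights now [7 6 0 0 0], max=7
Drop 3: O rot0 at col 0 lands with bottom-row=7; cleared 0 line(s) (total 0); column heights now [9 9 0 0 0], max=9
Drop 4: S rot2 at col 2 lands with bottom-row=0; cleared 0 line(s) (total 0); column heights now [9 9 1 2 2], max=9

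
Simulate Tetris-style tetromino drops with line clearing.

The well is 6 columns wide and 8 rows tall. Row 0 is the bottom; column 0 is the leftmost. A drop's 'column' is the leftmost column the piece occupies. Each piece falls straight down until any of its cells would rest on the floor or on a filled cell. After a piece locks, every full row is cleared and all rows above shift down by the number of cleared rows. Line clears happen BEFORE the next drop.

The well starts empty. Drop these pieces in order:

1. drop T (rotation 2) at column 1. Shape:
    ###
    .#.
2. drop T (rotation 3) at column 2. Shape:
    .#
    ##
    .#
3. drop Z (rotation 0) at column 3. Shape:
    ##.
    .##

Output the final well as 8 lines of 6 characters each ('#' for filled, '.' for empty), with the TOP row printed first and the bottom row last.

Drop 1: T rot2 at col 1 lands with bottom-row=0; cleared 0 line(s) (total 0); column heights now [0 2 2 2 0 0], max=2
Drop 2: T rot3 at col 2 lands with bottom-row=2; cleared 0 line(s) (total 0); column heights now [0 2 4 5 0 0], max=5
Drop 3: Z rot0 at col 3 lands with bottom-row=4; cleared 0 line(s) (total 0); column heights now [0 2 4 6 6 5], max=6

Answer: ......
......
...##.
...###
..##..
...#..
.###..
..#...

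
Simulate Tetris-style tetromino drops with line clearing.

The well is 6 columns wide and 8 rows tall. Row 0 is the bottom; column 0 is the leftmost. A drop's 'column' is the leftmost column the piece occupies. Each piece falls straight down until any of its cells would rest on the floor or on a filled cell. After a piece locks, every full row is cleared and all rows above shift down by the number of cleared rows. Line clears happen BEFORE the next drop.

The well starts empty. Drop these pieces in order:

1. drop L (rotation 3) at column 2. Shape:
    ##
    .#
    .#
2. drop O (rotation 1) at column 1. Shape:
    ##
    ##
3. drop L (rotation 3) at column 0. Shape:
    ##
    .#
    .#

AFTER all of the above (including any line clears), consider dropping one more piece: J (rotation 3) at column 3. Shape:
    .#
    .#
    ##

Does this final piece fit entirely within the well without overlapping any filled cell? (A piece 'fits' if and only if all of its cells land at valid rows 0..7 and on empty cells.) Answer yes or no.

Drop 1: L rot3 at col 2 lands with bottom-row=0; cleared 0 line(s) (total 0); column heights now [0 0 3 3 0 0], max=3
Drop 2: O rot1 at col 1 lands with bottom-row=3; cleared 0 line(s) (total 0); column heights now [0 5 5 3 0 0], max=5
Drop 3: L rot3 at col 0 lands with bottom-row=5; cleared 0 line(s) (total 0); column heights now [8 8 5 3 0 0], max=8
Test piece J rot3 at col 3 (width 2): heights before test = [8 8 5 3 0 0]; fits = True

Answer: yes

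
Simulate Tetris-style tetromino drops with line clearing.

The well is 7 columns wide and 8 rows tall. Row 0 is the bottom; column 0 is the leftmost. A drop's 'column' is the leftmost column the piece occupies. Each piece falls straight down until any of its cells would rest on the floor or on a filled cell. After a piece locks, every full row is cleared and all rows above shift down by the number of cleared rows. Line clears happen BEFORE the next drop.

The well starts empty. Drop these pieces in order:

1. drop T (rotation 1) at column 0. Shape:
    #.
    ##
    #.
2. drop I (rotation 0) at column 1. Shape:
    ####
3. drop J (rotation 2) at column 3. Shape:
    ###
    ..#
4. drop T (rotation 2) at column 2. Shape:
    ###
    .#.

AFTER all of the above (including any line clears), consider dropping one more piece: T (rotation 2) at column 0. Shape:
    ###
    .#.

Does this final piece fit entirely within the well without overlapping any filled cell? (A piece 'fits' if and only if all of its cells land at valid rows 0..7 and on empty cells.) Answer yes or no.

Answer: yes

Derivation:
Drop 1: T rot1 at col 0 lands with bottom-row=0; cleared 0 line(s) (total 0); column heights now [3 2 0 0 0 0 0], max=3
Drop 2: I rot0 at col 1 lands with bottom-row=2; cleared 0 line(s) (total 0); column heights now [3 3 3 3 3 0 0], max=3
Drop 3: J rot2 at col 3 lands with bottom-row=2; cleared 0 line(s) (total 0); column heights now [3 3 3 4 4 4 0], max=4
Drop 4: T rot2 at col 2 lands with bottom-row=4; cleared 0 line(s) (total 0); column heights now [3 3 6 6 6 4 0], max=6
Test piece T rot2 at col 0 (width 3): heights before test = [3 3 6 6 6 4 0]; fits = True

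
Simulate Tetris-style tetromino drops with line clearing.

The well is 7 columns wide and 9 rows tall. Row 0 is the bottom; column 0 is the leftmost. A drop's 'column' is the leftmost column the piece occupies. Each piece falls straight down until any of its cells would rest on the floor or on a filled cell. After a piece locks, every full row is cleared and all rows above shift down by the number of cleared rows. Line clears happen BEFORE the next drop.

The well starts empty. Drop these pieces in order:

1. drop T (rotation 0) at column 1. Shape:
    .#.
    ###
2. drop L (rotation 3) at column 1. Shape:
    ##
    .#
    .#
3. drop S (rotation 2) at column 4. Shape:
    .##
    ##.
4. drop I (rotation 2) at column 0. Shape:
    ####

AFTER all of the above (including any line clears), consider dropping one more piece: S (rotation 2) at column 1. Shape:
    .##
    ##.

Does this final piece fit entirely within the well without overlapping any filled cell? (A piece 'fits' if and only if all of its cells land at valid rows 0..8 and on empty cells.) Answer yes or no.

Answer: yes

Derivation:
Drop 1: T rot0 at col 1 lands with bottom-row=0; cleared 0 line(s) (total 0); column heights now [0 1 2 1 0 0 0], max=2
Drop 2: L rot3 at col 1 lands with bottom-row=2; cleared 0 line(s) (total 0); column heights now [0 5 5 1 0 0 0], max=5
Drop 3: S rot2 at col 4 lands with bottom-row=0; cleared 0 line(s) (total 0); column heights now [0 5 5 1 1 2 2], max=5
Drop 4: I rot2 at col 0 lands with bottom-row=5; cleared 0 line(s) (total 0); column heights now [6 6 6 6 1 2 2], max=6
Test piece S rot2 at col 1 (width 3): heights before test = [6 6 6 6 1 2 2]; fits = True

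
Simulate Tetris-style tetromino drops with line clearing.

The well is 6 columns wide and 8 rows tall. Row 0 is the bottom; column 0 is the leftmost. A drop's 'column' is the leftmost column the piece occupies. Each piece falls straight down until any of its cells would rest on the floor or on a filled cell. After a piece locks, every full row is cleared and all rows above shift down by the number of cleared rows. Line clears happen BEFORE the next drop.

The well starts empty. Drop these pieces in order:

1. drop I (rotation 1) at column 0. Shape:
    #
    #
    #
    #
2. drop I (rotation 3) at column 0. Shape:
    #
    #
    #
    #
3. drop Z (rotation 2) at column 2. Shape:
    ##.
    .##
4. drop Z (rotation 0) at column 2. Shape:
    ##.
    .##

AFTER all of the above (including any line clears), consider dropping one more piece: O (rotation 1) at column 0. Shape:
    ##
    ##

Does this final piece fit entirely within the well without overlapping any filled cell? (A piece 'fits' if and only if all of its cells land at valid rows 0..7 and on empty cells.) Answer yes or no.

Drop 1: I rot1 at col 0 lands with bottom-row=0; cleared 0 line(s) (total 0); column heights now [4 0 0 0 0 0], max=4
Drop 2: I rot3 at col 0 lands with bottom-row=4; cleared 0 line(s) (total 0); column heights now [8 0 0 0 0 0], max=8
Drop 3: Z rot2 at col 2 lands with bottom-row=0; cleared 0 line(s) (total 0); column heights now [8 0 2 2 1 0], max=8
Drop 4: Z rot0 at col 2 lands with bottom-row=2; cleared 0 line(s) (total 0); column heights now [8 0 4 4 3 0], max=8
Test piece O rot1 at col 0 (width 2): heights before test = [8 0 4 4 3 0]; fits = False

Answer: no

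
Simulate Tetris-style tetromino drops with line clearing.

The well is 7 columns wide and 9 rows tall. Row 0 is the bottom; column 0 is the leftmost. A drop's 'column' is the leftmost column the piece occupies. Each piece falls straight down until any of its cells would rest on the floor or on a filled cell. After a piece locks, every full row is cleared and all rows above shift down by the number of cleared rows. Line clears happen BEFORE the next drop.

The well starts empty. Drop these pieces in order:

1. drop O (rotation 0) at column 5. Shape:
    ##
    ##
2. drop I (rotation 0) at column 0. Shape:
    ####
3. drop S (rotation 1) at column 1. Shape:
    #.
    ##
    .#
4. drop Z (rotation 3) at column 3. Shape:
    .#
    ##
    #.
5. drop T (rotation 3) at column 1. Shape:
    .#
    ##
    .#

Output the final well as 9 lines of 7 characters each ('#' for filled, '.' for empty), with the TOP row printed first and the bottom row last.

Answer: .......
.......
.......
..#....
.##....
.##.#..
.####..
..##.##
####.##

Derivation:
Drop 1: O rot0 at col 5 lands with bottom-row=0; cleared 0 line(s) (total 0); column heights now [0 0 0 0 0 2 2], max=2
Drop 2: I rot0 at col 0 lands with bottom-row=0; cleared 0 line(s) (total 0); column heights now [1 1 1 1 0 2 2], max=2
Drop 3: S rot1 at col 1 lands with bottom-row=1; cleared 0 line(s) (total 0); column heights now [1 4 3 1 0 2 2], max=4
Drop 4: Z rot3 at col 3 lands with bottom-row=1; cleared 0 line(s) (total 0); column heights now [1 4 3 3 4 2 2], max=4
Drop 5: T rot3 at col 1 lands with bottom-row=3; cleared 0 line(s) (total 0); column heights now [1 5 6 3 4 2 2], max=6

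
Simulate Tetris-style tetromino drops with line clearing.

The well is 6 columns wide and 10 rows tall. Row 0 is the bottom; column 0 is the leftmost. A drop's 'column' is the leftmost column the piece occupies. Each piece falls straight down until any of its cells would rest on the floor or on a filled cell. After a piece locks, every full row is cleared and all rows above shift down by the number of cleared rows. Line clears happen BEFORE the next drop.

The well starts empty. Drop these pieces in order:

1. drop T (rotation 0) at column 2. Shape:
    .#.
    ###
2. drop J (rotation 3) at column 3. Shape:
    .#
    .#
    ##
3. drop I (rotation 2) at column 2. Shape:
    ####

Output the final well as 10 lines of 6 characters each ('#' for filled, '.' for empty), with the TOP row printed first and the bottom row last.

Drop 1: T rot0 at col 2 lands with bottom-row=0; cleared 0 line(s) (total 0); column heights now [0 0 1 2 1 0], max=2
Drop 2: J rot3 at col 3 lands with bottom-row=2; cleared 0 line(s) (total 0); column heights now [0 0 1 3 5 0], max=5
Drop 3: I rot2 at col 2 lands with bottom-row=5; cleared 0 line(s) (total 0); column heights now [0 0 6 6 6 6], max=6

Answer: ......
......
......
......
..####
....#.
....#.
...##.
...#..
..###.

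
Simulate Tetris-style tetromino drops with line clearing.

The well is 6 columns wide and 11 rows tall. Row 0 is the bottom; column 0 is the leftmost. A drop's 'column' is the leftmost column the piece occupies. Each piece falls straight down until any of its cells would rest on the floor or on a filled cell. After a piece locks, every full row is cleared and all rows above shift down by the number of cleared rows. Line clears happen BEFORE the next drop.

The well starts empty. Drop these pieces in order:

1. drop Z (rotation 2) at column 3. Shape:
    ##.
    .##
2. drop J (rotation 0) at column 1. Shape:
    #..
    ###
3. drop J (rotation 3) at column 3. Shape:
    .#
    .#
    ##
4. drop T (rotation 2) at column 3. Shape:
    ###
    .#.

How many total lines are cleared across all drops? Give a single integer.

Drop 1: Z rot2 at col 3 lands with bottom-row=0; cleared 0 line(s) (total 0); column heights now [0 0 0 2 2 1], max=2
Drop 2: J rot0 at col 1 lands with bottom-row=2; cleared 0 line(s) (total 0); column heights now [0 4 3 3 2 1], max=4
Drop 3: J rot3 at col 3 lands with bottom-row=3; cleared 0 line(s) (total 0); column heights now [0 4 3 4 6 1], max=6
Drop 4: T rot2 at col 3 lands with bottom-row=6; cleared 0 line(s) (total 0); column heights now [0 4 3 8 8 8], max=8

Answer: 0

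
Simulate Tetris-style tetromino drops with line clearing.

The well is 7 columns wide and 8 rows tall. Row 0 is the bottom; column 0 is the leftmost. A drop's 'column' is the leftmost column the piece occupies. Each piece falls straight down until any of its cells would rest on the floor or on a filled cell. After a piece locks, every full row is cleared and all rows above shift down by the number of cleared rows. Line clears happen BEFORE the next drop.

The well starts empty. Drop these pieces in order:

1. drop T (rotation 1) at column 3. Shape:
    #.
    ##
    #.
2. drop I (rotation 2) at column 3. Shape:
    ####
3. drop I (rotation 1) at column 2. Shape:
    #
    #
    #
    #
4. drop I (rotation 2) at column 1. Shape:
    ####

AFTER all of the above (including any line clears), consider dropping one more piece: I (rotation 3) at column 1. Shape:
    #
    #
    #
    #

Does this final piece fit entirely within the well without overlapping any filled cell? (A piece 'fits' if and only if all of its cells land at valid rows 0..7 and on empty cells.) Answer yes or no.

Answer: no

Derivation:
Drop 1: T rot1 at col 3 lands with bottom-row=0; cleared 0 line(s) (total 0); column heights now [0 0 0 3 2 0 0], max=3
Drop 2: I rot2 at col 3 lands with bottom-row=3; cleared 0 line(s) (total 0); column heights now [0 0 0 4 4 4 4], max=4
Drop 3: I rot1 at col 2 lands with bottom-row=0; cleared 0 line(s) (total 0); column heights now [0 0 4 4 4 4 4], max=4
Drop 4: I rot2 at col 1 lands with bottom-row=4; cleared 0 line(s) (total 0); column heights now [0 5 5 5 5 4 4], max=5
Test piece I rot3 at col 1 (width 1): heights before test = [0 5 5 5 5 4 4]; fits = False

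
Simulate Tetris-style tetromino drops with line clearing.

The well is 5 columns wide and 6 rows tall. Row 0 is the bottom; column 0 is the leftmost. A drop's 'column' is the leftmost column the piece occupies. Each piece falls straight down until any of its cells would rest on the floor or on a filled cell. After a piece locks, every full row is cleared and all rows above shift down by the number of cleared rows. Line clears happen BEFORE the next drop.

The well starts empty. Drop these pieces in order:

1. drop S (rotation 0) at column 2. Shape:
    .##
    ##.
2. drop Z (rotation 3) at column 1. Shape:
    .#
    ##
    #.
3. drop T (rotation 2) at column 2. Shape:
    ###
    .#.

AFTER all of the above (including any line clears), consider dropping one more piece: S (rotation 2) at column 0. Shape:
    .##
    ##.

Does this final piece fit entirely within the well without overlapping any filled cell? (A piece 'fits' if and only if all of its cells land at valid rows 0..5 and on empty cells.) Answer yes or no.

Drop 1: S rot0 at col 2 lands with bottom-row=0; cleared 0 line(s) (total 0); column heights now [0 0 1 2 2], max=2
Drop 2: Z rot3 at col 1 lands with bottom-row=0; cleared 0 line(s) (total 0); column heights now [0 2 3 2 2], max=3
Drop 3: T rot2 at col 2 lands with bottom-row=2; cleared 0 line(s) (total 0); column heights now [0 2 4 4 4], max=4
Test piece S rot2 at col 0 (width 3): heights before test = [0 2 4 4 4]; fits = True

Answer: yes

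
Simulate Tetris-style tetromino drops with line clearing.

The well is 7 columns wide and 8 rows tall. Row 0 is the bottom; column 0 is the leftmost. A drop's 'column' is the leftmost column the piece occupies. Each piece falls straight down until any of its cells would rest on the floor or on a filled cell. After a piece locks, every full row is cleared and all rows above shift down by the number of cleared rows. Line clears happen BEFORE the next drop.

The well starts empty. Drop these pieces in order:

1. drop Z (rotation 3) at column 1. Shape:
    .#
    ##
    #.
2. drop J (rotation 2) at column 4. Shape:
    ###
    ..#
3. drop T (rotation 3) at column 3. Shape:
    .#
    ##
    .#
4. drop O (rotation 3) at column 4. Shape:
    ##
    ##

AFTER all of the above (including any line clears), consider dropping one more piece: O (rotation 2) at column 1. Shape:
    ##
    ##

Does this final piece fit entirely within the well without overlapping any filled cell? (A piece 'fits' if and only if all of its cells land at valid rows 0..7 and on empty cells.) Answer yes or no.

Answer: yes

Derivation:
Drop 1: Z rot3 at col 1 lands with bottom-row=0; cleared 0 line(s) (total 0); column heights now [0 2 3 0 0 0 0], max=3
Drop 2: J rot2 at col 4 lands with bottom-row=0; cleared 0 line(s) (total 0); column heights now [0 2 3 0 2 2 2], max=3
Drop 3: T rot3 at col 3 lands with bottom-row=2; cleared 0 line(s) (total 0); column heights now [0 2 3 4 5 2 2], max=5
Drop 4: O rot3 at col 4 lands with bottom-row=5; cleared 0 line(s) (total 0); column heights now [0 2 3 4 7 7 2], max=7
Test piece O rot2 at col 1 (width 2): heights before test = [0 2 3 4 7 7 2]; fits = True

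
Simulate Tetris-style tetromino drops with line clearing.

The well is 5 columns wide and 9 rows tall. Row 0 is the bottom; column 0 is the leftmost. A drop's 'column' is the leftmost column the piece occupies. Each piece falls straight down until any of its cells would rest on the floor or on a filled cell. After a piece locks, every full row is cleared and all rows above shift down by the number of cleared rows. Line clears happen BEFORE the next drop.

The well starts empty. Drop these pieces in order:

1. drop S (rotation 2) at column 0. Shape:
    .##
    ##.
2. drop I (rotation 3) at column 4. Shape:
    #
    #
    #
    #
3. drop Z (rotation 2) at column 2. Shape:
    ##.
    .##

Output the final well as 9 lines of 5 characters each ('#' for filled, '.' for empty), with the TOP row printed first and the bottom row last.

Drop 1: S rot2 at col 0 lands with bottom-row=0; cleared 0 line(s) (total 0); column heights now [1 2 2 0 0], max=2
Drop 2: I rot3 at col 4 lands with bottom-row=0; cleared 0 line(s) (total 0); column heights now [1 2 2 0 4], max=4
Drop 3: Z rot2 at col 2 lands with bottom-row=4; cleared 0 line(s) (total 0); column heights now [1 2 6 6 5], max=6

Answer: .....
.....
.....
..##.
...##
....#
....#
.##.#
##..#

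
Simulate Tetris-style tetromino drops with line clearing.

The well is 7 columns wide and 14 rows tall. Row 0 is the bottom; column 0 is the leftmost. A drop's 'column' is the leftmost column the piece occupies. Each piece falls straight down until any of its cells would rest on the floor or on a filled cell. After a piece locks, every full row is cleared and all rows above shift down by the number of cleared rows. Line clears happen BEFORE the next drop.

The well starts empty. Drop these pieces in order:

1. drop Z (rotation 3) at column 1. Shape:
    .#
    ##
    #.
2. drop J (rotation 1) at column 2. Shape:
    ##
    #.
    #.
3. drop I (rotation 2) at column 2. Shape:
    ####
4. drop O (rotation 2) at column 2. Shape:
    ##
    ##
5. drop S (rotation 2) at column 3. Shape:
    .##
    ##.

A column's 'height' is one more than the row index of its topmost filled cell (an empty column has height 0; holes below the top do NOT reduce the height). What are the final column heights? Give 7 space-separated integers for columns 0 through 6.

Answer: 0 2 9 10 11 11 0

Derivation:
Drop 1: Z rot3 at col 1 lands with bottom-row=0; cleared 0 line(s) (total 0); column heights now [0 2 3 0 0 0 0], max=3
Drop 2: J rot1 at col 2 lands with bottom-row=3; cleared 0 line(s) (total 0); column heights now [0 2 6 6 0 0 0], max=6
Drop 3: I rot2 at col 2 lands with bottom-row=6; cleared 0 line(s) (total 0); column heights now [0 2 7 7 7 7 0], max=7
Drop 4: O rot2 at col 2 lands with bottom-row=7; cleared 0 line(s) (total 0); column heights now [0 2 9 9 7 7 0], max=9
Drop 5: S rot2 at col 3 lands with bottom-row=9; cleared 0 line(s) (total 0); column heights now [0 2 9 10 11 11 0], max=11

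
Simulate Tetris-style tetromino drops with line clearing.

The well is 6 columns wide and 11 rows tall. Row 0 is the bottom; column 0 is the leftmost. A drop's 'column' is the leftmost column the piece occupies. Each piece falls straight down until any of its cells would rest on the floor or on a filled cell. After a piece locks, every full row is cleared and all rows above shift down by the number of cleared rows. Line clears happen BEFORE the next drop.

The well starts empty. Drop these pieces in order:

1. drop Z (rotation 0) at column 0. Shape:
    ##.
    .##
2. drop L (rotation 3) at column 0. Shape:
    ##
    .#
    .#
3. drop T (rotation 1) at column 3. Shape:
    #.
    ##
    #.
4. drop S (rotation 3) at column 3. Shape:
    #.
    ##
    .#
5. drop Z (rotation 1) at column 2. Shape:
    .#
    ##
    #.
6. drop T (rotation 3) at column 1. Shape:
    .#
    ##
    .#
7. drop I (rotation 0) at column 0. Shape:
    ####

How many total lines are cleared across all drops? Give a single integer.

Answer: 0

Derivation:
Drop 1: Z rot0 at col 0 lands with bottom-row=0; cleared 0 line(s) (total 0); column heights now [2 2 1 0 0 0], max=2
Drop 2: L rot3 at col 0 lands with bottom-row=2; cleared 0 line(s) (total 0); column heights now [5 5 1 0 0 0], max=5
Drop 3: T rot1 at col 3 lands with bottom-row=0; cleared 0 line(s) (total 0); column heights now [5 5 1 3 2 0], max=5
Drop 4: S rot3 at col 3 lands with bottom-row=2; cleared 0 line(s) (total 0); column heights now [5 5 1 5 4 0], max=5
Drop 5: Z rot1 at col 2 lands with bottom-row=4; cleared 0 line(s) (total 0); column heights now [5 5 6 7 4 0], max=7
Drop 6: T rot3 at col 1 lands with bottom-row=6; cleared 0 line(s) (total 0); column heights now [5 8 9 7 4 0], max=9
Drop 7: I rot0 at col 0 lands with bottom-row=9; cleared 0 line(s) (total 0); column heights now [10 10 10 10 4 0], max=10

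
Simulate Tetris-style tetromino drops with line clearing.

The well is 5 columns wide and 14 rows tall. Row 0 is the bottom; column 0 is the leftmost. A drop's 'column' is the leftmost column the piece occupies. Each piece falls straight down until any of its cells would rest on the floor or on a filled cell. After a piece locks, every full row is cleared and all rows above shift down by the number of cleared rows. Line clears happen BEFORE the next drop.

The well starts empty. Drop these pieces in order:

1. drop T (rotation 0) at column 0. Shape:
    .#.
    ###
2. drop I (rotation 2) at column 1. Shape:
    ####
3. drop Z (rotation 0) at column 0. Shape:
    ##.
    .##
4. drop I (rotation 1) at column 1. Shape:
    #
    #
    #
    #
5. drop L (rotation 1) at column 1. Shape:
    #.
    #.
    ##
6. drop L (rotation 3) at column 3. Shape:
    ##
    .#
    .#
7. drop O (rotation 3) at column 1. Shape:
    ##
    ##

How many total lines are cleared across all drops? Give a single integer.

Answer: 0

Derivation:
Drop 1: T rot0 at col 0 lands with bottom-row=0; cleared 0 line(s) (total 0); column heights now [1 2 1 0 0], max=2
Drop 2: I rot2 at col 1 lands with bottom-row=2; cleared 0 line(s) (total 0); column heights now [1 3 3 3 3], max=3
Drop 3: Z rot0 at col 0 lands with bottom-row=3; cleared 0 line(s) (total 0); column heights now [5 5 4 3 3], max=5
Drop 4: I rot1 at col 1 lands with bottom-row=5; cleared 0 line(s) (total 0); column heights now [5 9 4 3 3], max=9
Drop 5: L rot1 at col 1 lands with bottom-row=9; cleared 0 line(s) (total 0); column heights now [5 12 10 3 3], max=12
Drop 6: L rot3 at col 3 lands with bottom-row=3; cleared 0 line(s) (total 0); column heights now [5 12 10 6 6], max=12
Drop 7: O rot3 at col 1 lands with bottom-row=12; cleared 0 line(s) (total 0); column heights now [5 14 14 6 6], max=14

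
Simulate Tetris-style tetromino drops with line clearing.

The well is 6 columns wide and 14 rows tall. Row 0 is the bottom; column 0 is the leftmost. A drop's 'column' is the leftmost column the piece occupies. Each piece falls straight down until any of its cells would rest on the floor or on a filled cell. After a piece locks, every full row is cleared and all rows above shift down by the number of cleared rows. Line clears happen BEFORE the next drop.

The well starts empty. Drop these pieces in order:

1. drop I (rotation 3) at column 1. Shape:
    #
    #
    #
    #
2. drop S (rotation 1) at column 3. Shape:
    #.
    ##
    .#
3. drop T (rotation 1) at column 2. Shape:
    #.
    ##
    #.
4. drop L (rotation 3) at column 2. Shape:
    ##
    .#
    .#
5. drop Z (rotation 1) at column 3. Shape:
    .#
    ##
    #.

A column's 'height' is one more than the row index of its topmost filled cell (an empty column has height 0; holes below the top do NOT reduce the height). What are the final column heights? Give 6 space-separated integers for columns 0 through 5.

Drop 1: I rot3 at col 1 lands with bottom-row=0; cleared 0 line(s) (total 0); column heights now [0 4 0 0 0 0], max=4
Drop 2: S rot1 at col 3 lands with bottom-row=0; cleared 0 line(s) (total 0); column heights now [0 4 0 3 2 0], max=4
Drop 3: T rot1 at col 2 lands with bottom-row=2; cleared 0 line(s) (total 0); column heights now [0 4 5 4 2 0], max=5
Drop 4: L rot3 at col 2 lands with bottom-row=4; cleared 0 line(s) (total 0); column heights now [0 4 7 7 2 0], max=7
Drop 5: Z rot1 at col 3 lands with bottom-row=7; cleared 0 line(s) (total 0); column heights now [0 4 7 9 10 0], max=10

Answer: 0 4 7 9 10 0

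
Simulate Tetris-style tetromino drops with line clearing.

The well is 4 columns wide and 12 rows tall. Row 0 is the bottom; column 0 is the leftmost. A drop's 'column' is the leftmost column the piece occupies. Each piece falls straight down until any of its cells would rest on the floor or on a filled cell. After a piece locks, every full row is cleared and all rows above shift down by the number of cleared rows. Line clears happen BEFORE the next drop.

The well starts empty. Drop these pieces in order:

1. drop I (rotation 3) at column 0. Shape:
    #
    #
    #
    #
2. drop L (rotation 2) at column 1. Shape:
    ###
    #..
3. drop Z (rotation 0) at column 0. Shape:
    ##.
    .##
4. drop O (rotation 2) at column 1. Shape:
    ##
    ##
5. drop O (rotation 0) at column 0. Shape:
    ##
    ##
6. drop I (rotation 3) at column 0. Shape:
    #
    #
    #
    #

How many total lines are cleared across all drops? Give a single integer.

Answer: 1

Derivation:
Drop 1: I rot3 at col 0 lands with bottom-row=0; cleared 0 line(s) (total 0); column heights now [4 0 0 0], max=4
Drop 2: L rot2 at col 1 lands with bottom-row=0; cleared 1 line(s) (total 1); column heights now [3 1 0 0], max=3
Drop 3: Z rot0 at col 0 lands with bottom-row=2; cleared 0 line(s) (total 1); column heights now [4 4 3 0], max=4
Drop 4: O rot2 at col 1 lands with bottom-row=4; cleared 0 line(s) (total 1); column heights now [4 6 6 0], max=6
Drop 5: O rot0 at col 0 lands with bottom-row=6; cleared 0 line(s) (total 1); column heights now [8 8 6 0], max=8
Drop 6: I rot3 at col 0 lands with bottom-row=8; cleared 0 line(s) (total 1); column heights now [12 8 6 0], max=12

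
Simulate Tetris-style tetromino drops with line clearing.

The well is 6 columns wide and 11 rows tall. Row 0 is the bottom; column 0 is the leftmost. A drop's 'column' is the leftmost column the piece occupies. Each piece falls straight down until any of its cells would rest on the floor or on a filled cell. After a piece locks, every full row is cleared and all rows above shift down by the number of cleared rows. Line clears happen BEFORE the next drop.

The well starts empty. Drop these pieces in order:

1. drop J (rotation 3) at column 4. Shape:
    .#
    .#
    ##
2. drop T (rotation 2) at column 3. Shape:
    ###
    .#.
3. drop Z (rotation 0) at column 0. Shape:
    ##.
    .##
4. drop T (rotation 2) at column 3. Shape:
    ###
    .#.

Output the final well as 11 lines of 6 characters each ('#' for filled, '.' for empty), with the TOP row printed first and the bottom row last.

Drop 1: J rot3 at col 4 lands with bottom-row=0; cleared 0 line(s) (total 0); column heights now [0 0 0 0 1 3], max=3
Drop 2: T rot2 at col 3 lands with bottom-row=2; cleared 0 line(s) (total 0); column heights now [0 0 0 4 4 4], max=4
Drop 3: Z rot0 at col 0 lands with bottom-row=0; cleared 0 line(s) (total 0); column heights now [2 2 1 4 4 4], max=4
Drop 4: T rot2 at col 3 lands with bottom-row=4; cleared 0 line(s) (total 0); column heights now [2 2 1 6 6 6], max=6

Answer: ......
......
......
......
......
...###
....#.
...###
....##
##...#
.##.##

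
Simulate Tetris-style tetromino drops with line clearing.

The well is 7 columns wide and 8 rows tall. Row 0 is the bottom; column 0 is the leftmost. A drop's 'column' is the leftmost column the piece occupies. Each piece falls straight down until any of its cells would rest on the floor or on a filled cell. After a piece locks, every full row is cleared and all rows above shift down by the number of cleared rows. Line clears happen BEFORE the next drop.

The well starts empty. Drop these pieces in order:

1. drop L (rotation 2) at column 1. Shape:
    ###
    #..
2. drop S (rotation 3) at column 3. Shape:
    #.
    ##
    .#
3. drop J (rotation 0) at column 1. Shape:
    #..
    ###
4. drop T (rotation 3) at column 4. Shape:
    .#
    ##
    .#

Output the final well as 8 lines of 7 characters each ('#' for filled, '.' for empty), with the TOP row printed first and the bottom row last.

Drop 1: L rot2 at col 1 lands with bottom-row=0; cleared 0 line(s) (total 0); column heights now [0 2 2 2 0 0 0], max=2
Drop 2: S rot3 at col 3 lands with bottom-row=1; cleared 0 line(s) (total 0); column heights now [0 2 2 4 3 0 0], max=4
Drop 3: J rot0 at col 1 lands with bottom-row=4; cleared 0 line(s) (total 0); column heights now [0 6 5 5 3 0 0], max=6
Drop 4: T rot3 at col 4 lands with bottom-row=2; cleared 0 line(s) (total 0); column heights now [0 6 5 5 4 5 0], max=6

Answer: .......
.......
.#.....
.###.#.
...###.
...###.
.####..
.#.....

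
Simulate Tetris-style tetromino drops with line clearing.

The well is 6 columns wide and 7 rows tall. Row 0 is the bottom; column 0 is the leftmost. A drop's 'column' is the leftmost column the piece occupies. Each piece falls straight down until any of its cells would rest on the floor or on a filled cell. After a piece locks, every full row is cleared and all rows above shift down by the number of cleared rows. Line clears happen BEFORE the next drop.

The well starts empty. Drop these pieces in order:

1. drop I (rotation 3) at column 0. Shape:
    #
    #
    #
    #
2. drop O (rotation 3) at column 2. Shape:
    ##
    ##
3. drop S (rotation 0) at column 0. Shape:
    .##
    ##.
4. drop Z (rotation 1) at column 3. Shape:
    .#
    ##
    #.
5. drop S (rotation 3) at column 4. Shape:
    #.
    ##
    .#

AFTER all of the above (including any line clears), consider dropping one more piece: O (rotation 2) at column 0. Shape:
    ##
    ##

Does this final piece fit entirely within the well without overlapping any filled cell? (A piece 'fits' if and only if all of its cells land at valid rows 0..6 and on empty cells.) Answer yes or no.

Drop 1: I rot3 at col 0 lands with bottom-row=0; cleared 0 line(s) (total 0); column heights now [4 0 0 0 0 0], max=4
Drop 2: O rot3 at col 2 lands with bottom-row=0; cleared 0 line(s) (total 0); column heights now [4 0 2 2 0 0], max=4
Drop 3: S rot0 at col 0 lands with bottom-row=4; cleared 0 line(s) (total 0); column heights now [5 6 6 2 0 0], max=6
Drop 4: Z rot1 at col 3 lands with bottom-row=2; cleared 0 line(s) (total 0); column heights now [5 6 6 4 5 0], max=6
Drop 5: S rot3 at col 4 lands with bottom-row=4; cleared 0 line(s) (total 0); column heights now [5 6 6 4 7 6], max=7
Test piece O rot2 at col 0 (width 2): heights before test = [5 6 6 4 7 6]; fits = False

Answer: no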